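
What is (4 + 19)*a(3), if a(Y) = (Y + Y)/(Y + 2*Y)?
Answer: 46/3 ≈ 15.333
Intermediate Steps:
a(Y) = ⅔ (a(Y) = (2*Y)/((3*Y)) = (2*Y)*(1/(3*Y)) = ⅔)
(4 + 19)*a(3) = (4 + 19)*(⅔) = 23*(⅔) = 46/3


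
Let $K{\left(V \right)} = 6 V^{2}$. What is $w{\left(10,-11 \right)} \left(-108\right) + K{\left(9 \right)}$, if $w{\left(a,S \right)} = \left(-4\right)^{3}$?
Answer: $7398$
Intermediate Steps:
$w{\left(a,S \right)} = -64$
$w{\left(10,-11 \right)} \left(-108\right) + K{\left(9 \right)} = \left(-64\right) \left(-108\right) + 6 \cdot 9^{2} = 6912 + 6 \cdot 81 = 6912 + 486 = 7398$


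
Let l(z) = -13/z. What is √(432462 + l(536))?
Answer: √31061148946/268 ≈ 657.62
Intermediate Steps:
√(432462 + l(536)) = √(432462 - 13/536) = √(231799619/536) = √31061148946/268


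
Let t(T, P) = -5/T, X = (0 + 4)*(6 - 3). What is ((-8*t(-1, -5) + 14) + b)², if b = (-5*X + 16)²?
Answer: 3648100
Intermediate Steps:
X = 12 (X = 4*3 = 12)
b = 1936 (b = (-5*12 + 16)² = (-60 + 16)² = (-44)² = 1936)
((-8*t(-1, -5) + 14) + b)² = ((-(-40)/(-1) + 14) + 1936)² = ((-(-40)*(-1) + 14) + 1936)² = ((-8*5 + 14) + 1936)² = ((-40 + 14) + 1936)² = (-26 + 1936)² = 1910² = 3648100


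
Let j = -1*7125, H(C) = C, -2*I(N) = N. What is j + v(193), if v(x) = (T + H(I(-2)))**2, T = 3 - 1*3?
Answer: -7124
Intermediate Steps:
I(N) = -N/2
T = 0 (T = 3 - 3 = 0)
j = -7125
v(x) = 1 (v(x) = (0 - 1/2*(-2))**2 = (0 + 1)**2 = 1**2 = 1)
j + v(193) = -7125 + 1 = -7124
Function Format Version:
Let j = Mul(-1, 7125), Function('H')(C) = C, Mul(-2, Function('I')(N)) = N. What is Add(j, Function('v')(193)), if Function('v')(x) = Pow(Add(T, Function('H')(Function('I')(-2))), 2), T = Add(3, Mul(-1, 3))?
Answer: -7124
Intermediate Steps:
Function('I')(N) = Mul(Rational(-1, 2), N)
T = 0 (T = Add(3, -3) = 0)
j = -7125
Function('v')(x) = 1 (Function('v')(x) = Pow(Add(0, Mul(Rational(-1, 2), -2)), 2) = Pow(Add(0, 1), 2) = Pow(1, 2) = 1)
Add(j, Function('v')(193)) = Add(-7125, 1) = -7124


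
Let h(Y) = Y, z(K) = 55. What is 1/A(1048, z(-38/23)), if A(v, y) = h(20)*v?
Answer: 1/20960 ≈ 4.7710e-5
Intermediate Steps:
A(v, y) = 20*v
1/A(1048, z(-38/23)) = 1/(20*1048) = 1/20960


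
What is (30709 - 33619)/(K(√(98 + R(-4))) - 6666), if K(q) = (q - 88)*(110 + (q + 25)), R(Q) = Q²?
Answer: 8939520/56581133 + 22795*√114/56581133 ≈ 0.16230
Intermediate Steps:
K(q) = (-88 + q)*(135 + q) (K(q) = (-88 + q)*(110 + (25 + q)) = (-88 + q)*(135 + q))
(30709 - 33619)/(K(√(98 + R(-4))) - 6666) = (30709 - 33619)/((-11880 + (√(98 + (-4)²))² + 47*√(98 + (-4)²)) - 6666) = -2910/((-11880 + (√(98 + 16))² + 47*√(98 + 16)) - 6666) = -2910/((-11880 + (√114)² + 47*√114) - 6666) = -2910/((-11880 + 114 + 47*√114) - 6666) = -2910/((-11766 + 47*√114) - 6666) = -2910/(-18432 + 47*√114)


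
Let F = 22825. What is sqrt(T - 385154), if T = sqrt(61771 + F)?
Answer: sqrt(-385154 + 2*sqrt(21149)) ≈ 620.37*I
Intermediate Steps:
T = 2*sqrt(21149) (T = sqrt(61771 + 22825) = sqrt(84596) = 2*sqrt(21149) ≈ 290.85)
sqrt(T - 385154) = sqrt(2*sqrt(21149) - 385154) = sqrt(-385154 + 2*sqrt(21149))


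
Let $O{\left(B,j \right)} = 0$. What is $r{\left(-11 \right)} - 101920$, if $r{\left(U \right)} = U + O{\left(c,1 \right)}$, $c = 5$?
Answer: $-101931$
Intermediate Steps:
$r{\left(U \right)} = U$ ($r{\left(U \right)} = U + 0 = U$)
$r{\left(-11 \right)} - 101920 = -11 - 101920 = -101931$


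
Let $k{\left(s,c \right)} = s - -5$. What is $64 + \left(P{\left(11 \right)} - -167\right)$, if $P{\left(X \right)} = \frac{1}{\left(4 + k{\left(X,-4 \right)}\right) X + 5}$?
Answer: $\frac{51976}{225} \approx 231.0$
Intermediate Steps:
$k{\left(s,c \right)} = 5 + s$ ($k{\left(s,c \right)} = s + 5 = 5 + s$)
$P{\left(X \right)} = \frac{1}{5 + X \left(9 + X\right)}$ ($P{\left(X \right)} = \frac{1}{\left(4 + \left(5 + X\right)\right) X + 5} = \frac{1}{\left(9 + X\right) X + 5} = \frac{1}{X \left(9 + X\right) + 5} = \frac{1}{5 + X \left(9 + X\right)}$)
$64 + \left(P{\left(11 \right)} - -167\right) = 64 + \left(\frac{1}{5 + 11^{2} + 9 \cdot 11} - -167\right) = 64 + \left(\frac{1}{5 + 121 + 99} + 167\right) = 64 + \left(\frac{1}{225} + 167\right) = 64 + \frac{37576}{225} = \frac{51976}{225}$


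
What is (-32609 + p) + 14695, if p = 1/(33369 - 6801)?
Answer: -475939151/26568 ≈ -17914.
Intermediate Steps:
p = 1/26568 ≈ 3.7639e-5
(-32609 + p) + 14695 = (-32609 + 1/26568) + 14695 = -866355911/26568 + 14695 = -475939151/26568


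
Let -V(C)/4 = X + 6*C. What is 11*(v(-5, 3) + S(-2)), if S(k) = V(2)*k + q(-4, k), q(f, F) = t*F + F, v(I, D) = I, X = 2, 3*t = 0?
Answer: 1155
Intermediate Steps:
t = 0 (t = (⅓)*0 = 0)
V(C) = -8 - 24*C (V(C) = -4*(2 + 6*C) = -8 - 24*C)
q(f, F) = F (q(f, F) = 0*F + F = 0 + F = F)
S(k) = -55*k (S(k) = (-8 - 24*2)*k + k = (-8 - 48)*k + k = -56*k + k = -55*k)
11*(v(-5, 3) + S(-2)) = 11*(-5 - 55*(-2)) = 11*(-5 + 110) = 11*105 = 1155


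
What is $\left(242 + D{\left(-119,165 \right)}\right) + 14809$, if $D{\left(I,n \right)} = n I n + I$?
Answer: $-3224843$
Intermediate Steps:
$D{\left(I,n \right)} = I + I n^{2}$ ($D{\left(I,n \right)} = I n n + I = I n^{2} + I = I + I n^{2}$)
$\left(242 + D{\left(-119,165 \right)}\right) + 14809 = \left(242 - 119 \left(1 + 165^{2}\right)\right) + 14809 = \left(242 - 119 \left(1 + 27225\right)\right) + 14809 = \left(242 - 3239894\right) + 14809 = -3239652 + 14809 = -3224843$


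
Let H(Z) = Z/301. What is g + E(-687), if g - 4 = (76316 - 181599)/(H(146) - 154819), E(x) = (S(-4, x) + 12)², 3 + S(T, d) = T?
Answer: 1383101000/46600373 ≈ 29.680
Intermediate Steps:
S(T, d) = -3 + T
H(Z) = Z/301 (H(Z) = Z*(1/301) = Z/301)
E(x) = 25 (E(x) = ((-3 - 4) + 12)² = (-7 + 12)² = 5² = 25)
g = 218091675/46600373 (g = 4 + (76316 - 181599)/((1/301)*146 - 154819) = 4 - 105283/(146/301 - 154819) = 4 - 105283/(-46600373/301) = 4 - 105283*(-301/46600373) = 4 + 31690183/46600373 = 218091675/46600373 ≈ 4.6800)
g + E(-687) = 218091675/46600373 + 25 = 1383101000/46600373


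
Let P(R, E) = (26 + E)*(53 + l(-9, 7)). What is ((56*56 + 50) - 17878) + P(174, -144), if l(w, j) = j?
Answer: -21772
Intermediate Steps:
P(R, E) = 1560 + 60*E (P(R, E) = (26 + E)*(53 + 7) = (26 + E)*60 = 1560 + 60*E)
((56*56 + 50) - 17878) + P(174, -144) = ((56*56 + 50) - 17878) + (1560 + 60*(-144)) = ((3136 + 50) - 17878) + (1560 - 8640) = (3186 - 17878) - 7080 = -14692 - 7080 = -21772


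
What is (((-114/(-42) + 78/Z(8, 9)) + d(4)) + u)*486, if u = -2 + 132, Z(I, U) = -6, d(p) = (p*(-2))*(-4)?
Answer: 516132/7 ≈ 73733.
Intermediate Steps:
d(p) = 8*p (d(p) = -2*p*(-4) = 8*p)
u = 130
(((-114/(-42) + 78/Z(8, 9)) + d(4)) + u)*486 = (((-114/(-42) + 78/(-6)) + 8*4) + 130)*486 = (((-114*(-1/42) + 78*(-⅙)) + 32) + 130)*486 = (((19/7 - 13) + 32) + 130)*486 = ((-72/7 + 32) + 130)*486 = (152/7 + 130)*486 = (1062/7)*486 = 516132/7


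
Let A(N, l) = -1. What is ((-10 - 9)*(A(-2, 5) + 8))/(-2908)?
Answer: 133/2908 ≈ 0.045736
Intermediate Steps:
((-10 - 9)*(A(-2, 5) + 8))/(-2908) = ((-10 - 9)*(-1 + 8))/(-2908) = -(-19)*7/2908 = -1/2908*(-133) = 133/2908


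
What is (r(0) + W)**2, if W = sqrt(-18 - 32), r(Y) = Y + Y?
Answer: -50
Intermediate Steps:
r(Y) = 2*Y
W = 5*I*sqrt(2) (W = sqrt(-50) = 5*I*sqrt(2) ≈ 7.0711*I)
(r(0) + W)**2 = (2*0 + 5*I*sqrt(2))**2 = (0 + 5*I*sqrt(2))**2 = (5*I*sqrt(2))**2 = -50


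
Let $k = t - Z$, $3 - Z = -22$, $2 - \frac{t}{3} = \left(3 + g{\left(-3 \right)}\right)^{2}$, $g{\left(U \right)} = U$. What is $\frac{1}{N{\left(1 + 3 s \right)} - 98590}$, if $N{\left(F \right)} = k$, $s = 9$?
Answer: $- \frac{1}{98609} \approx -1.0141 \cdot 10^{-5}$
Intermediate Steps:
$t = 6$ ($t = 6 - 3 \left(3 - 3\right)^{2} = 6 - 3 \cdot 0^{2} = 6 - 0 = 6 + 0 = 6$)
$Z = 25$ ($Z = 3 - -22 = 3 + 22 = 25$)
$k = -19$ ($k = 6 - 25 = -19$)
$N{\left(F \right)} = -19$
$\frac{1}{N{\left(1 + 3 s \right)} - 98590} = \frac{1}{-19 - 98590} = \frac{1}{-98609} = - \frac{1}{98609}$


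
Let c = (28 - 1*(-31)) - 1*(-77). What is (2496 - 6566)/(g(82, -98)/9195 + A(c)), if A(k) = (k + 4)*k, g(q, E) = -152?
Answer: -18711825/87536324 ≈ -0.21376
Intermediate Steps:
c = 136 (c = (28 + 31) + 77 = 59 + 77 = 136)
A(k) = k*(4 + k) (A(k) = (4 + k)*k = k*(4 + k))
(2496 - 6566)/(g(82, -98)/9195 + A(c)) = (2496 - 6566)/(-152/9195 + 136*(4 + 136)) = -4070/(-152*1/9195 + 136*140) = -4070/(-152/9195 + 19040) = -4070/175072648/9195 = -4070*9195/175072648 = -18711825/87536324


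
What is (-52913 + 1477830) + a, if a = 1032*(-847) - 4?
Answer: 550809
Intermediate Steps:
a = -874108 (a = -874104 - 4 = -874108)
(-52913 + 1477830) + a = (-52913 + 1477830) - 874108 = 1424917 - 874108 = 550809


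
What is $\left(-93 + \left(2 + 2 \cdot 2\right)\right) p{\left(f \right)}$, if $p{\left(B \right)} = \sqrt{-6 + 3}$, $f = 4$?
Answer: $- 87 i \sqrt{3} \approx - 150.69 i$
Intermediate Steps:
$p{\left(B \right)} = i \sqrt{3}$ ($p{\left(B \right)} = \sqrt{-3} = i \sqrt{3}$)
$\left(-93 + \left(2 + 2 \cdot 2\right)\right) p{\left(f \right)} = \left(-93 + \left(2 + 2 \cdot 2\right)\right) i \sqrt{3} = \left(-93 + \left(2 + 4\right)\right) i \sqrt{3} = \left(-93 + 6\right) i \sqrt{3} = - 87 i \sqrt{3}$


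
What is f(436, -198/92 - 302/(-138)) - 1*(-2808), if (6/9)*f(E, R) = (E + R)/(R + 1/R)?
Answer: 107994099/38138 ≈ 2831.7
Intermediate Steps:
f(E, R) = 3*(E + R)/(2*(R + 1/R)) (f(E, R) = 3*((E + R)/(R + 1/R))/2 = 3*(E + R)/(2*(R + 1/R)))
f(436, -198/92 - 302/(-138)) - 1*(-2808) = 3*(-198/92 - 302/(-138))*(436 + (-198/92 - 302/(-138)))/(2*(1 + (-198/92 - 302/(-138))²)) - 1*(-2808) = 3*(-198*1/92 - 302*(-1/138))*(436 + (-198*1/92 - 302*(-1/138)))/(2*(1 + (-198*1/92 - 302*(-1/138))²)) + 2808 = 3*(-99/46 + 151/69)*(436 + (-99/46 + 151/69))/(2*(1 + (-99/46 + 151/69)²)) + 2808 = (3/2)*(5/138)*(436 + 5/138)/(1 + (5/138)²) + 2808 = (3/2)*(5/138)*(60173/138)/(1 + 25/19044) + 2808 = (3/2)*(5/138)*(60173/138)/(19069/19044) + 2808 = (3/2)*(5/138)*(19044/19069)*(60173/138) + 2808 = 902595/38138 + 2808 = 107994099/38138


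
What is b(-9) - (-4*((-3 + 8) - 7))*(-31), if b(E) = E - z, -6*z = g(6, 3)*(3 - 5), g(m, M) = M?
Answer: 238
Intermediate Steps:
z = 1 (z = -(3 - 5)/2 = -(-2)/2 = -1/6*(-6) = 1)
b(E) = -1 + E (b(E) = E - 1*1 = E - 1 = -1 + E)
b(-9) - (-4*((-3 + 8) - 7))*(-31) = (-1 - 9) - (-4*((-3 + 8) - 7))*(-31) = -10 - (-4*(5 - 7))*(-31) = -10 - (-4*(-2))*(-31) = -10 - 8*(-31) = -10 - 1*(-248) = -10 + 248 = 238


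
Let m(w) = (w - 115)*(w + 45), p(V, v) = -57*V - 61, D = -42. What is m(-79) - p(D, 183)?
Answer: 4263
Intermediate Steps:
p(V, v) = -61 - 57*V
m(w) = (-115 + w)*(45 + w)
m(-79) - p(D, 183) = (-5175 + (-79)² - 70*(-79)) - (-61 - 57*(-42)) = (-5175 + 6241 + 5530) - (-61 + 2394) = 6596 - 1*2333 = 6596 - 2333 = 4263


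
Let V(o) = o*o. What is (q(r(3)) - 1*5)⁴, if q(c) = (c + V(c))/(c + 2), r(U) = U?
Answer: 28561/625 ≈ 45.698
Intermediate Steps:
V(o) = o²
q(c) = (c + c²)/(2 + c) (q(c) = (c + c²)/(c + 2) = (c + c²)/(2 + c))
(q(r(3)) - 1*5)⁴ = (3*(1 + 3)/(2 + 3) - 1*5)⁴ = (3*4/5 - 5)⁴ = (3*(⅕)*4 - 5)⁴ = (12/5 - 5)⁴ = (-13/5)⁴ = 28561/625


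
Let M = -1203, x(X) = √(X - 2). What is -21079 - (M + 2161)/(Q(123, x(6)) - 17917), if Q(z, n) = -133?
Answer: -190237496/9025 ≈ -21079.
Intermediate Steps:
x(X) = √(-2 + X)
-21079 - (M + 2161)/(Q(123, x(6)) - 17917) = -21079 - (-1203 + 2161)/(-133 - 17917) = -21079 - 958/(-18050) = -21079 - 958*(-1)/18050 = -21079 - 1*(-479/9025) = -21079 + 479/9025 = -190237496/9025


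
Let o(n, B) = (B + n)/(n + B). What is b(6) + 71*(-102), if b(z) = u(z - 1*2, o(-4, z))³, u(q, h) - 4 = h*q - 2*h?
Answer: -7026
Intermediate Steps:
o(n, B) = 1 (o(n, B) = (B + n)/(B + n) = 1)
u(q, h) = 4 - 2*h + h*q (u(q, h) = 4 + (h*q - 2*h) = 4 + (-2*h + h*q) = 4 - 2*h + h*q)
b(z) = z³ (b(z) = (4 - 2*1 + 1*(z - 1*2))³ = (4 - 2 + 1*(z - 2))³ = (4 - 2 + 1*(-2 + z))³ = (4 - 2 + (-2 + z))³ = z³)
b(6) + 71*(-102) = 6³ + 71*(-102) = 216 - 7242 = -7026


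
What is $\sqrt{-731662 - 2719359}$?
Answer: $7 i \sqrt{70429} \approx 1857.7 i$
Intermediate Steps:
$\sqrt{-731662 - 2719359} = \sqrt{-3451021} = 7 i \sqrt{70429}$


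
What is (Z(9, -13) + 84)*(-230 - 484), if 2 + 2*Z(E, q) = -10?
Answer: -55692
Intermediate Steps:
Z(E, q) = -6 (Z(E, q) = -1 + (1/2)*(-10) = -1 - 5 = -6)
(Z(9, -13) + 84)*(-230 - 484) = (-6 + 84)*(-230 - 484) = 78*(-714) = -55692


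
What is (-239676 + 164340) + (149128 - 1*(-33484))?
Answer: 107276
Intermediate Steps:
(-239676 + 164340) + (149128 - 1*(-33484)) = -75336 + (149128 + 33484) = -75336 + 182612 = 107276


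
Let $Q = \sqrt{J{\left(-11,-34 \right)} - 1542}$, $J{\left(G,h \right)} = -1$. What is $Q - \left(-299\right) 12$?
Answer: $3588 + i \sqrt{1543} \approx 3588.0 + 39.281 i$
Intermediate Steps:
$Q = i \sqrt{1543}$ ($Q = \sqrt{-1 - 1542} = \sqrt{-1543} = i \sqrt{1543} \approx 39.281 i$)
$Q - \left(-299\right) 12 = i \sqrt{1543} - \left(-299\right) 12 = i \sqrt{1543} - -3588 = i \sqrt{1543} + 3588 = 3588 + i \sqrt{1543}$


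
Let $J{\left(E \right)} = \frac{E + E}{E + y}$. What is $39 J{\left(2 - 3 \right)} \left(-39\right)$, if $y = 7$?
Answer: $507$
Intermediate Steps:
$J{\left(E \right)} = \frac{2 E}{7 + E}$ ($J{\left(E \right)} = \frac{E + E}{E + 7} = \frac{2 E}{7 + E}$)
$39 J{\left(2 - 3 \right)} \left(-39\right) = 39 \frac{2 \left(2 - 3\right)}{7 + \left(2 - 3\right)} \left(-39\right) = 39 \cdot 2 \left(-1\right) \frac{1}{7 - 1} \left(-39\right) = 39 \cdot 2 \left(-1\right) \frac{1}{6} \left(-39\right) = 39 \left(- \frac{1}{3}\right) \left(-39\right) = \left(-13\right) \left(-39\right) = 507$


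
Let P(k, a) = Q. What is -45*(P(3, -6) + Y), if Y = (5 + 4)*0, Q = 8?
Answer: -360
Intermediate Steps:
Y = 0 (Y = 9*0 = 0)
P(k, a) = 8
-45*(P(3, -6) + Y) = -45*(8 + 0) = -45*8 = -360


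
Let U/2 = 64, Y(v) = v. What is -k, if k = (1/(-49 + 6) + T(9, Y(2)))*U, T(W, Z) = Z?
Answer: -10880/43 ≈ -253.02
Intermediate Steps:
U = 128 (U = 2*64 = 128)
k = 10880/43 (k = (1/(-49 + 6) + 2)*128 = (1/(-43) + 2)*128 = (-1/43 + 2)*128 = (85/43)*128 = 10880/43 ≈ 253.02)
-k = -1*10880/43 = -10880/43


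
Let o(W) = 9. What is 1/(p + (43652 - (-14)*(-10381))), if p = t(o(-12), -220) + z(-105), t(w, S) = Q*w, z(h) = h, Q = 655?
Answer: -1/95892 ≈ -1.0428e-5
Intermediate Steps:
t(w, S) = 655*w
p = 5790 (p = 655*9 - 105 = 5895 - 105 = 5790)
1/(p + (43652 - (-14)*(-10381))) = 1/(5790 + (43652 - (-14)*(-10381))) = 1/(5790 + (43652 - 1*145334)) = 1/(5790 + (43652 - 145334)) = 1/(5790 - 101682) = 1/(-95892) = -1/95892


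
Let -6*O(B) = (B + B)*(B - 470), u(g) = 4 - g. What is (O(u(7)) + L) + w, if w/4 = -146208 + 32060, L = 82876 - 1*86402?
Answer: -460591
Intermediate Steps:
L = -3526 (L = 82876 - 86402 = -3526)
O(B) = -B*(-470 + B)/3 (O(B) = -(B + B)*(B - 470)/6 = -2*B*(-470 + B)/6 = -B*(-470 + B)/3)
w = -456592 (w = 4*(-146208 + 32060) = 4*(-114148) = -456592)
(O(u(7)) + L) + w = ((4 - 1*7)*(470 - (4 - 1*7))/3 - 3526) - 456592 = ((4 - 7)*(470 - (4 - 7))/3 - 3526) - 456592 = ((⅓)*(-3)*(470 - 1*(-3)) - 3526) - 456592 = ((⅓)*(-3)*(470 + 3) - 3526) - 456592 = ((⅓)*(-3)*473 - 3526) - 456592 = (-473 - 3526) - 456592 = -3999 - 456592 = -460591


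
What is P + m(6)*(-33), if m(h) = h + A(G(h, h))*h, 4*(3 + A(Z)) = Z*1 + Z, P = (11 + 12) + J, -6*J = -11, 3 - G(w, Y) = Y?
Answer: 4307/6 ≈ 717.83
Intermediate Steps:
G(w, Y) = 3 - Y
J = 11/6 (J = -⅙*(-11) = 11/6 ≈ 1.8333)
P = 149/6 (P = (11 + 12) + 11/6 = 23 + 11/6 = 149/6 ≈ 24.833)
A(Z) = -3 + Z/2 (A(Z) = -3 + (Z*1 + Z)/4 = -3 + (Z + Z)/4 = -3 + (2*Z)/4 = -3 + Z/2)
m(h) = h + h*(-3/2 - h/2) (m(h) = h + (-3 + (3 - h)/2)*h = h + (-3 + (3/2 - h/2))*h = h + (-3/2 - h/2)*h = h + h*(-3/2 - h/2))
P + m(6)*(-33) = 149/6 - ½*6*(1 + 6)*(-33) = 149/6 - ½*6*7*(-33) = 149/6 - 21*(-33) = 149/6 + 693 = 4307/6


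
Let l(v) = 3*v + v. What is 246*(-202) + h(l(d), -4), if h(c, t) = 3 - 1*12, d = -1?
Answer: -49701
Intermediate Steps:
l(v) = 4*v
h(c, t) = -9 (h(c, t) = 3 - 12 = -9)
246*(-202) + h(l(d), -4) = 246*(-202) - 9 = -49692 - 9 = -49701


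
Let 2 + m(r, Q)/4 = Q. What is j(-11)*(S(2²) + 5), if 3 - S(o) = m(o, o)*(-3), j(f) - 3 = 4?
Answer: 224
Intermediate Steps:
m(r, Q) = -8 + 4*Q
j(f) = 7 (j(f) = 3 + 4 = 7)
S(o) = -21 + 12*o (S(o) = 3 - (-8 + 4*o)*(-3) = 3 - (24 - 12*o) = 3 + (-24 + 12*o) = -21 + 12*o)
j(-11)*(S(2²) + 5) = 7*((-21 + 12*2²) + 5) = 7*((-21 + 12*4) + 5) = 7*((-21 + 48) + 5) = 7*(27 + 5) = 7*32 = 224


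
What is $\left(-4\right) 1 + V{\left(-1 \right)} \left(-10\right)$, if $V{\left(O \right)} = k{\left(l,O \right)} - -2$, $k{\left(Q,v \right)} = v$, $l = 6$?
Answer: $-14$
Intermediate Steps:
$V{\left(O \right)} = 2 + O$ ($V{\left(O \right)} = O - -2 = O + 2 = 2 + O$)
$\left(-4\right) 1 + V{\left(-1 \right)} \left(-10\right) = \left(-4\right) 1 + \left(2 - 1\right) \left(-10\right) = -4 + 1 \left(-10\right) = -4 - 10 = -14$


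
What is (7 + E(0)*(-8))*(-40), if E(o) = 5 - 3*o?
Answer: 1320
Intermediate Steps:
(7 + E(0)*(-8))*(-40) = (7 + (5 - 3*0)*(-8))*(-40) = (7 + (5 + 0)*(-8))*(-40) = (7 + 5*(-8))*(-40) = (7 - 40)*(-40) = -33*(-40) = 1320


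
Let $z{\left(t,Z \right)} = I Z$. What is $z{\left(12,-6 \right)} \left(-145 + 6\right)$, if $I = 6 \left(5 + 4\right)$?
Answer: $45036$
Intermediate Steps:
$I = 54$ ($I = 6 \cdot 9 = 54$)
$z{\left(t,Z \right)} = 54 Z$
$z{\left(12,-6 \right)} \left(-145 + 6\right) = 54 \left(-6\right) \left(-145 + 6\right) = \left(-324\right) \left(-139\right) = 45036$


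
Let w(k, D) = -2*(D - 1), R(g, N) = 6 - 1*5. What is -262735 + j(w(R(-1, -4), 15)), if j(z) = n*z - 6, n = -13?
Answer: -262377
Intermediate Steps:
R(g, N) = 1 (R(g, N) = 6 - 5 = 1)
w(k, D) = 2 - 2*D (w(k, D) = -2*(-1 + D) = 2 - 2*D)
j(z) = -6 - 13*z (j(z) = -13*z - 6 = -6 - 13*z)
-262735 + j(w(R(-1, -4), 15)) = -262735 + (-6 - 13*(2 - 2*15)) = -262735 + (-6 - 13*(2 - 30)) = -262735 + (-6 - 13*(-28)) = -262735 + (-6 + 364) = -262735 + 358 = -262377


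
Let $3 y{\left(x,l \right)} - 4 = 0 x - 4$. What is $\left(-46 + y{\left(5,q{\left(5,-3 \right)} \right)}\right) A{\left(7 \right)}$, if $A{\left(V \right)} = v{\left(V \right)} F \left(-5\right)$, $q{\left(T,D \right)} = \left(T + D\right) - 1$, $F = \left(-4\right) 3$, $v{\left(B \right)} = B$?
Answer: $-19320$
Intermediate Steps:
$F = -12$
$q{\left(T,D \right)} = -1 + D + T$ ($q{\left(T,D \right)} = \left(D + T\right) - 1 = -1 + D + T$)
$y{\left(x,l \right)} = 0$ ($y{\left(x,l \right)} = \frac{4}{3} + \frac{0 x - 4}{3} = \frac{4}{3} + \frac{0 - 4}{3} = \frac{4}{3} + \frac{1}{3} \left(-4\right) = \frac{4}{3} - \frac{4}{3} = 0$)
$A{\left(V \right)} = 60 V$ ($A{\left(V \right)} = V \left(-12\right) \left(-5\right) = - 12 V \left(-5\right) = 60 V$)
$\left(-46 + y{\left(5,q{\left(5,-3 \right)} \right)}\right) A{\left(7 \right)} = \left(-46 + 0\right) 60 \cdot 7 = \left(-46\right) 420 = -19320$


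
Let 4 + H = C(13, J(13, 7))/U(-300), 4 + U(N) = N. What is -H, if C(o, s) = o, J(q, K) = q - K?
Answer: 1229/304 ≈ 4.0428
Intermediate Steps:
U(N) = -4 + N
H = -1229/304 (H = -4 + 13/(-4 - 300) = -4 + 13/(-304) = -4 + 13*(-1/304) = -4 - 13/304 = -1229/304 ≈ -4.0428)
-H = -1*(-1229/304) = 1229/304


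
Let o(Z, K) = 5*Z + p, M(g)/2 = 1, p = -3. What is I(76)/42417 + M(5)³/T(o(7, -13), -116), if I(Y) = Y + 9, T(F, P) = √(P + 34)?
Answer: 85/42417 - 4*I*√82/41 ≈ 0.0020039 - 0.88345*I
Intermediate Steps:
M(g) = 2 (M(g) = 2*1 = 2)
o(Z, K) = -3 + 5*Z (o(Z, K) = 5*Z - 3 = -3 + 5*Z)
T(F, P) = √(34 + P)
I(Y) = 9 + Y
I(76)/42417 + M(5)³/T(o(7, -13), -116) = (9 + 76)/42417 + 2³/(√(34 - 116)) = 85*(1/42417) + 8/(√(-82)) = 85/42417 + 8/((I*√82)) = 85/42417 + 8*(-I*√82/82) = 85/42417 - 4*I*√82/41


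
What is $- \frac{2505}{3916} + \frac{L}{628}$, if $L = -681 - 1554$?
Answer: $- \frac{1290675}{307406} \approx -4.1986$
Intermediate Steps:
$L = -2235$
$- \frac{2505}{3916} + \frac{L}{628} = - \frac{2505}{3916} - \frac{2235}{628} = - \frac{1290675}{307406}$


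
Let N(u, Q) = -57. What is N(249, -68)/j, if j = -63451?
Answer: 57/63451 ≈ 0.00089833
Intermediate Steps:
N(249, -68)/j = -57/(-63451) = -57*(-1/63451) = 57/63451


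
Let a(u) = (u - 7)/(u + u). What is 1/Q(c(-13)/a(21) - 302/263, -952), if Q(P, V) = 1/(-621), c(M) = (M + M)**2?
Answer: -621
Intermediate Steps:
a(u) = (-7 + u)/(2*u) (a(u) = (-7 + u)/((2*u)) = (-7 + u)*(1/(2*u)) = (-7 + u)/(2*u))
c(M) = 4*M**2 (c(M) = (2*M)**2 = 4*M**2)
Q(P, V) = -1/621
1/Q(c(-13)/a(21) - 302/263, -952) = 1/(-1/621) = -621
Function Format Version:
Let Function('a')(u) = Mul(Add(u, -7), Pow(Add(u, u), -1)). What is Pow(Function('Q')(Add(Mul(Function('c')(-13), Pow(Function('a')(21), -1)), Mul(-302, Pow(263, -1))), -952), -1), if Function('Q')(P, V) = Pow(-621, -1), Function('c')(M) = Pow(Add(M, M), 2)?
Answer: -621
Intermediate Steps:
Function('a')(u) = Mul(Rational(1, 2), Pow(u, -1), Add(-7, u)) (Function('a')(u) = Mul(Add(-7, u), Pow(Mul(2, u), -1)) = Mul(Add(-7, u), Mul(Rational(1, 2), Pow(u, -1))) = Mul(Rational(1, 2), Pow(u, -1), Add(-7, u)))
Function('c')(M) = Mul(4, Pow(M, 2)) (Function('c')(M) = Pow(Mul(2, M), 2) = Mul(4, Pow(M, 2)))
Function('Q')(P, V) = Rational(-1, 621)
Pow(Function('Q')(Add(Mul(Function('c')(-13), Pow(Function('a')(21), -1)), Mul(-302, Pow(263, -1))), -952), -1) = Pow(Rational(-1, 621), -1) = -621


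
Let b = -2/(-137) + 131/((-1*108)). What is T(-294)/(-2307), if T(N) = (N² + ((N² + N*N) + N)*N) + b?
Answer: 749439552547/34134372 ≈ 21956.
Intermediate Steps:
b = -17731/14796 (b = -2*(-1/137) + 131/(-108) = 2/137 + 131*(-1/108) = 2/137 - 131/108 = -17731/14796 ≈ -1.1984)
T(N) = -17731/14796 + N² + N*(N + 2*N²) (T(N) = (N² + ((N² + N*N) + N)*N) - 17731/14796 = (N² + ((N² + N²) + N)*N) - 17731/14796 = (N² + (2*N² + N)*N) - 17731/14796 = (N² + (N + 2*N²)*N) - 17731/14796 = (N² + N*(N + 2*N²)) - 17731/14796 = -17731/14796 + N² + N*(N + 2*N²))
T(-294)/(-2307) = (-17731/14796 + 2*(-294)² + 2*(-294)³)/(-2307) = (-17731/14796 + 2*86436 + 2*(-25412184))*(-1/2307) = (-17731/14796 + 172872 - 50824368)*(-1/2307) = -749439552547/14796*(-1/2307) = 749439552547/34134372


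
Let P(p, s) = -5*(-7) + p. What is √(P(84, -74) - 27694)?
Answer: 5*I*√1103 ≈ 166.06*I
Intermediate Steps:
P(p, s) = 35 + p
√(P(84, -74) - 27694) = √((35 + 84) - 27694) = √(119 - 27694) = √(-27575) = 5*I*√1103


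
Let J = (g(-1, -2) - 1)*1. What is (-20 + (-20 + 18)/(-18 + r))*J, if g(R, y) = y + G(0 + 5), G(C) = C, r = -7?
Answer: -996/25 ≈ -39.840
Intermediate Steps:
g(R, y) = 5 + y (g(R, y) = y + (0 + 5) = y + 5 = 5 + y)
J = 2 (J = ((5 - 2) - 1)*1 = (3 - 1)*1 = 2*1 = 2)
(-20 + (-20 + 18)/(-18 + r))*J = (-20 + (-20 + 18)/(-18 - 7))*2 = (-20 - 2/(-25))*2 = (-20 - 2*(-1/25))*2 = (-20 + 2/25)*2 = -498/25*2 = -996/25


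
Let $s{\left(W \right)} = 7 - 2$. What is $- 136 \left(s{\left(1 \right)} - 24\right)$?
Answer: $2584$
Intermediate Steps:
$s{\left(W \right)} = 5$
$- 136 \left(s{\left(1 \right)} - 24\right) = - 136 \left(5 - 24\right) = \left(-136\right) \left(-19\right) = 2584$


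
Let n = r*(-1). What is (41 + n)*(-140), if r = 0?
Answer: -5740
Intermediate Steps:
n = 0 (n = 0*(-1) = 0)
(41 + n)*(-140) = (41 + 0)*(-140) = 41*(-140) = -5740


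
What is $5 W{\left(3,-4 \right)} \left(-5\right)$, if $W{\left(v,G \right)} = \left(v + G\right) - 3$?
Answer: $100$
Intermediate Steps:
$W{\left(v,G \right)} = -3 + G + v$ ($W{\left(v,G \right)} = \left(G + v\right) - 3 = -3 + G + v$)
$5 W{\left(3,-4 \right)} \left(-5\right) = 5 \left(-3 - 4 + 3\right) \left(-5\right) = 5 \left(-4\right) \left(-5\right) = \left(-20\right) \left(-5\right) = 100$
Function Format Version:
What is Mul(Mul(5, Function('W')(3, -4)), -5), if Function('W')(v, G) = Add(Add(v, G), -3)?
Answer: 100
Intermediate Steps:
Function('W')(v, G) = Add(-3, G, v) (Function('W')(v, G) = Add(Add(G, v), -3) = Add(-3, G, v))
Mul(Mul(5, Function('W')(3, -4)), -5) = Mul(Mul(5, Add(-3, -4, 3)), -5) = Mul(Mul(5, -4), -5) = Mul(-20, -5) = 100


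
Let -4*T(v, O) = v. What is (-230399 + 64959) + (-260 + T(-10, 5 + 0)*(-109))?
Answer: -331945/2 ≈ -1.6597e+5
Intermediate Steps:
T(v, O) = -v/4
(-230399 + 64959) + (-260 + T(-10, 5 + 0)*(-109)) = (-230399 + 64959) + (-260 - ¼*(-10)*(-109)) = -165440 + (-260 + (5/2)*(-109)) = -165440 + (-260 - 545/2) = -165440 - 1065/2 = -331945/2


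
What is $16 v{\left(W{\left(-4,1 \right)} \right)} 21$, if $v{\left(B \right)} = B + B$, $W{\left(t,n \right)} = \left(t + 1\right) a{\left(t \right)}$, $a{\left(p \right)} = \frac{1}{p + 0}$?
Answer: $504$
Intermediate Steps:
$a{\left(p \right)} = \frac{1}{p}$
$W{\left(t,n \right)} = \frac{1 + t}{t}$ ($W{\left(t,n \right)} = \frac{t + 1}{t} = \frac{1 + t}{t}$)
$v{\left(B \right)} = 2 B$
$16 v{\left(W{\left(-4,1 \right)} \right)} 21 = 16 \cdot 2 \frac{1 - 4}{-4} \cdot 21 = 16 \cdot 2 \left(\left(- \frac{1}{4}\right) \left(-3\right)\right) 21 = 16 \cdot 2 \cdot \frac{3}{4} \cdot 21 = 16 \cdot \frac{3}{2} \cdot 21 = 24 \cdot 21 = 504$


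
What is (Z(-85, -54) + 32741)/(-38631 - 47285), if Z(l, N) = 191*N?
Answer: -22427/85916 ≈ -0.26103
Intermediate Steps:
(Z(-85, -54) + 32741)/(-38631 - 47285) = (191*(-54) + 32741)/(-38631 - 47285) = (-10314 + 32741)/(-85916) = 22427*(-1/85916) = -22427/85916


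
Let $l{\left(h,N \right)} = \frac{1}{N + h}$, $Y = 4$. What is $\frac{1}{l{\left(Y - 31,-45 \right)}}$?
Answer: $-72$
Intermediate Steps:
$\frac{1}{l{\left(Y - 31,-45 \right)}} = \frac{1}{\frac{1}{-45 + \left(4 - 31\right)}} = \frac{1}{\frac{1}{-45 - 27}} = \frac{1}{\frac{1}{-72}} = \frac{1}{- \frac{1}{72}} = -72$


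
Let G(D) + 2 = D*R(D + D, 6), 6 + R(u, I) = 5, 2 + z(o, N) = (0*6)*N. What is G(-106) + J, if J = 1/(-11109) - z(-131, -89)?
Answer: 1177553/11109 ≈ 106.00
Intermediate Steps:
z(o, N) = -2 (z(o, N) = -2 + (0*6)*N = -2 + 0*N = -2 + 0 = -2)
R(u, I) = -1 (R(u, I) = -6 + 5 = -1)
J = 22217/11109 (J = 1/(-11109) - 1*(-2) = -1/11109 + 2 = 22217/11109 ≈ 1.9999)
G(D) = -2 - D (G(D) = -2 + D*(-1) = -2 - D)
G(-106) + J = (-2 - 1*(-106)) + 22217/11109 = (-2 + 106) + 22217/11109 = 104 + 22217/11109 = 1177553/11109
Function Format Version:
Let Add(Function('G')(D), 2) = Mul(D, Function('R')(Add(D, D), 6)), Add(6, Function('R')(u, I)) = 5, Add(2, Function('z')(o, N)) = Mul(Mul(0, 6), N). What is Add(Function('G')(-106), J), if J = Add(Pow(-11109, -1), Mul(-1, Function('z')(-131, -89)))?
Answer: Rational(1177553, 11109) ≈ 106.00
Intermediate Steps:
Function('z')(o, N) = -2 (Function('z')(o, N) = Add(-2, Mul(Mul(0, 6), N)) = Add(-2, Mul(0, N)) = Add(-2, 0) = -2)
Function('R')(u, I) = -1 (Function('R')(u, I) = Add(-6, 5) = -1)
J = Rational(22217, 11109) (J = Add(Pow(-11109, -1), Mul(-1, -2)) = Add(Rational(-1, 11109), 2) = Rational(22217, 11109) ≈ 1.9999)
Function('G')(D) = Add(-2, Mul(-1, D)) (Function('G')(D) = Add(-2, Mul(D, -1)) = Add(-2, Mul(-1, D)))
Add(Function('G')(-106), J) = Add(Add(-2, Mul(-1, -106)), Rational(22217, 11109)) = Add(Add(-2, 106), Rational(22217, 11109)) = Add(104, Rational(22217, 11109)) = Rational(1177553, 11109)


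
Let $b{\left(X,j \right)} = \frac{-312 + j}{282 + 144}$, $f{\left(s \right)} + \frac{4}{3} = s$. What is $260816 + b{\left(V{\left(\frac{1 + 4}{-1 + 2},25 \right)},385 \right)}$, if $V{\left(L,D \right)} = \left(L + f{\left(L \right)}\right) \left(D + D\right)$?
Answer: $\frac{111107689}{426} \approx 2.6082 \cdot 10^{5}$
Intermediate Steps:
$f{\left(s \right)} = - \frac{4}{3} + s$
$V{\left(L,D \right)} = 2 D \left(- \frac{4}{3} + 2 L\right)$ ($V{\left(L,D \right)} = \left(L + \left(- \frac{4}{3} + L\right)\right) \left(D + D\right) = \left(- \frac{4}{3} + 2 L\right) 2 D = 2 D \left(- \frac{4}{3} + 2 L\right)$)
$b{\left(X,j \right)} = - \frac{52}{71} + \frac{j}{426}$ ($b{\left(X,j \right)} = \frac{-312 + j}{426} = \left(-312 + j\right) \frac{1}{426} = - \frac{52}{71} + \frac{j}{426}$)
$260816 + b{\left(V{\left(\frac{1 + 4}{-1 + 2},25 \right)},385 \right)} = 260816 + \left(- \frac{52}{71} + \frac{1}{426} \cdot 385\right) = 260816 + \left(- \frac{52}{71} + \frac{385}{426}\right) = 260816 + \frac{73}{426} = \frac{111107689}{426}$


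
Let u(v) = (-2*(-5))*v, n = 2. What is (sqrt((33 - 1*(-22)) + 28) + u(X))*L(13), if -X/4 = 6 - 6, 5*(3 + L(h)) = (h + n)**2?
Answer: 42*sqrt(83) ≈ 382.64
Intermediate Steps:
L(h) = -3 + (2 + h)**2/5 (L(h) = -3 + (h + 2)**2/5 = -3 + (2 + h)**2/5)
X = 0 (X = -4*(6 - 6) = -4*0 = 0)
u(v) = 10*v
(sqrt((33 - 1*(-22)) + 28) + u(X))*L(13) = (sqrt((33 - 1*(-22)) + 28) + 10*0)*(-3 + (2 + 13)**2/5) = (sqrt((33 + 22) + 28) + 0)*(-3 + (1/5)*15**2) = (sqrt(55 + 28) + 0)*(-3 + (1/5)*225) = (sqrt(83) + 0)*(-3 + 45) = sqrt(83)*42 = 42*sqrt(83)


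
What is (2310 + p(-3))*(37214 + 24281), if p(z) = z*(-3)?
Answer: 142606905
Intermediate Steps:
p(z) = -3*z
(2310 + p(-3))*(37214 + 24281) = (2310 - 3*(-3))*(37214 + 24281) = (2310 + 9)*61495 = 2319*61495 = 142606905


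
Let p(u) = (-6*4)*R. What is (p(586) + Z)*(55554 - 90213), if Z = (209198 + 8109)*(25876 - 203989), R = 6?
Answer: 1341483590399265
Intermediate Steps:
Z = -38705201691 (Z = 217307*(-178113) = -38705201691)
p(u) = -144 (p(u) = -6*4*6 = -24*6 = -144)
(p(586) + Z)*(55554 - 90213) = (-144 - 38705201691)*(55554 - 90213) = -38705201835*(-34659) = 1341483590399265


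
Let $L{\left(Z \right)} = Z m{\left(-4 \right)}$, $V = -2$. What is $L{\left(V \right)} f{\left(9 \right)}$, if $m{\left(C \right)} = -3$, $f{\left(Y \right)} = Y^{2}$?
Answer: $486$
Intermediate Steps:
$L{\left(Z \right)} = - 3 Z$ ($L{\left(Z \right)} = Z \left(-3\right) = - 3 Z$)
$L{\left(V \right)} f{\left(9 \right)} = \left(-3\right) \left(-2\right) 9^{2} = 6 \cdot 81 = 486$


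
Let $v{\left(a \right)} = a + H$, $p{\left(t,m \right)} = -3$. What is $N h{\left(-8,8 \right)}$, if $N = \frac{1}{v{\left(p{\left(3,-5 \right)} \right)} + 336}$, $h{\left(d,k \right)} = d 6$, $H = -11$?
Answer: $- \frac{24}{161} \approx -0.14907$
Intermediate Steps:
$h{\left(d,k \right)} = 6 d$
$v{\left(a \right)} = -11 + a$ ($v{\left(a \right)} = a - 11 = -11 + a$)
$N = \frac{1}{322}$ ($N = \frac{1}{\left(-11 - 3\right) + 336} = \frac{1}{-14 + 336} = \frac{1}{322} \approx 0.0031056$)
$N h{\left(-8,8 \right)} = \frac{6 \left(-8\right)}{322} = \frac{1}{322} \left(-48\right) = - \frac{24}{161}$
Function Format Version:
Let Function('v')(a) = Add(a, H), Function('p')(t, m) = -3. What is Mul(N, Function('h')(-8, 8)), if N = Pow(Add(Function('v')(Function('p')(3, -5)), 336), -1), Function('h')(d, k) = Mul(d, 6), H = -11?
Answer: Rational(-24, 161) ≈ -0.14907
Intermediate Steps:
Function('h')(d, k) = Mul(6, d)
Function('v')(a) = Add(-11, a) (Function('v')(a) = Add(a, -11) = Add(-11, a))
N = Rational(1, 322) (N = Pow(Add(Add(-11, -3), 336), -1) = Pow(Add(-14, 336), -1) = Pow(322, -1) = Rational(1, 322) ≈ 0.0031056)
Mul(N, Function('h')(-8, 8)) = Mul(Rational(1, 322), Mul(6, -8)) = Mul(Rational(1, 322), -48) = Rational(-24, 161)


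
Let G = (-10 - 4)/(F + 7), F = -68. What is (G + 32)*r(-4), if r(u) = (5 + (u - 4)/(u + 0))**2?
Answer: 96334/61 ≈ 1579.2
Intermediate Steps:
r(u) = (5 + (-4 + u)/u)**2
G = 14/61 (G = (-10 - 4)/(-68 + 7) = -14/(-61) = -14*(-1/61) = 14/61 ≈ 0.22951)
(G + 32)*r(-4) = (14/61 + 32)*(4*(-2 + 3*(-4))**2/(-4)**2) = 1966*(4*(1/16)*(-2 - 12)**2)/61 = 1966*(4*(1/16)*(-14)**2)/61 = 1966*(4*(1/16)*196)/61 = (1966/61)*49 = 96334/61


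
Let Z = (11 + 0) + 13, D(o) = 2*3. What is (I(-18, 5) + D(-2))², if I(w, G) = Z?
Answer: 900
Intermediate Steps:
D(o) = 6
Z = 24 (Z = 11 + 13 = 24)
I(w, G) = 24
(I(-18, 5) + D(-2))² = (24 + 6)² = 30² = 900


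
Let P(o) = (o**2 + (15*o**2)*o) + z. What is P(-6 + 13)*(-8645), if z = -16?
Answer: -44763810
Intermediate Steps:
P(o) = -16 + o**2 + 15*o**3 (P(o) = (o**2 + (15*o**2)*o) - 16 = (o**2 + 15*o**3) - 16 = -16 + o**2 + 15*o**3)
P(-6 + 13)*(-8645) = (-16 + (-6 + 13)**2 + 15*(-6 + 13)**3)*(-8645) = (-16 + 7**2 + 15*7**3)*(-8645) = (-16 + 49 + 15*343)*(-8645) = (-16 + 49 + 5145)*(-8645) = 5178*(-8645) = -44763810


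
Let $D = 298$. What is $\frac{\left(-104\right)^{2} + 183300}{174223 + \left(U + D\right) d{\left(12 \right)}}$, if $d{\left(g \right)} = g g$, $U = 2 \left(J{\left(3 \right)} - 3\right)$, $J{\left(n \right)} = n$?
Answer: $\frac{194116}{217135} \approx 0.89399$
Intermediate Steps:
$U = 0$ ($U = 2 \left(3 - 3\right) = 2 \cdot 0 = 0$)
$d{\left(g \right)} = g^{2}$
$\frac{\left(-104\right)^{2} + 183300}{174223 + \left(U + D\right) d{\left(12 \right)}} = \frac{\left(-104\right)^{2} + 183300}{174223 + \left(0 + 298\right) 12^{2}} = \frac{10816 + 183300}{174223 + 298 \cdot 144} = \frac{194116}{174223 + 42912} = \frac{194116}{217135}$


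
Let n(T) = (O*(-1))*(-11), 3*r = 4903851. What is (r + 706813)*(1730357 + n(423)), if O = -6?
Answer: 4051355256130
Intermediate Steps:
r = 1634617 (r = (⅓)*4903851 = 1634617)
n(T) = -66 (n(T) = -6*(-1)*(-11) = 6*(-11) = -66)
(r + 706813)*(1730357 + n(423)) = (1634617 + 706813)*(1730357 - 66) = 2341430*1730291 = 4051355256130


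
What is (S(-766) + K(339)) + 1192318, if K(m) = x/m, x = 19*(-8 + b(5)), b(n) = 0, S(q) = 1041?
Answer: 404548549/339 ≈ 1.1934e+6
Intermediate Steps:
x = -152 (x = 19*(-8 + 0) = 19*(-8) = -152)
K(m) = -152/m
(S(-766) + K(339)) + 1192318 = (1041 - 152/339) + 1192318 = 352747/339 + 1192318 = 404548549/339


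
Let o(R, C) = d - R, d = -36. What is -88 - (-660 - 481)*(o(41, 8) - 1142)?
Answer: -1390967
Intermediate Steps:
o(R, C) = -36 - R
-88 - (-660 - 481)*(o(41, 8) - 1142) = -88 - (-660 - 481)*((-36 - 1*41) - 1142) = -88 - (-1141)*((-36 - 41) - 1142) = -88 - (-1141)*(-77 - 1142) = -88 - (-1141)*(-1219) = -88 - 1*1390879 = -88 - 1390879 = -1390967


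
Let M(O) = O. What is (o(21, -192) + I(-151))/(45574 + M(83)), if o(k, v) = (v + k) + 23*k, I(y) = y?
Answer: 161/45657 ≈ 0.0035263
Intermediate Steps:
o(k, v) = v + 24*k (o(k, v) = (k + v) + 23*k = v + 24*k)
(o(21, -192) + I(-151))/(45574 + M(83)) = ((-192 + 24*21) - 151)/(45574 + 83) = ((-192 + 504) - 151)/45657 = (312 - 151)*(1/45657) = 161*(1/45657) = 161/45657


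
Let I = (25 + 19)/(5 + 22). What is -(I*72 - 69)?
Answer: -145/3 ≈ -48.333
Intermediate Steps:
I = 44/27 ≈ 1.6296
-(I*72 - 69) = -((44/27)*72 - 69) = -(352/3 - 69) = -1*145/3 = -145/3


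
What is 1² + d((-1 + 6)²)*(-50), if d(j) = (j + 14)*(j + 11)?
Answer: -70199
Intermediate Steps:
d(j) = (11 + j)*(14 + j) (d(j) = (14 + j)*(11 + j) = (11 + j)*(14 + j))
1² + d((-1 + 6)²)*(-50) = 1² + (154 + ((-1 + 6)²)² + 25*(-1 + 6)²)*(-50) = 1 + (154 + (5²)² + 25*5²)*(-50) = 1 + (154 + 25² + 25*25)*(-50) = 1 + (154 + 625 + 625)*(-50) = 1 + 1404*(-50) = 1 - 70200 = -70199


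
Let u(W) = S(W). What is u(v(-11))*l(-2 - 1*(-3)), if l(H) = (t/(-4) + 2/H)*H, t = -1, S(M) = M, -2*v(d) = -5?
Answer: 45/8 ≈ 5.6250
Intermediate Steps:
v(d) = 5/2 (v(d) = -½*(-5) = 5/2)
u(W) = W
l(H) = H*(¼ + 2/H) (l(H) = (-1/(-4) + 2/H)*H = (-1*(-¼) + 2/H)*H = (¼ + 2/H)*H = H*(¼ + 2/H))
u(v(-11))*l(-2 - 1*(-3)) = 5*(2 + (-2 - 1*(-3))/4)/2 = 5*(2 + (-2 + 3)/4)/2 = 5*(2 + (¼)*1)/2 = 5*(2 + ¼)/2 = (5/2)*(9/4) = 45/8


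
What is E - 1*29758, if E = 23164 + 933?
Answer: -5661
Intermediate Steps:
E = 24097
E - 1*29758 = 24097 - 1*29758 = 24097 - 29758 = -5661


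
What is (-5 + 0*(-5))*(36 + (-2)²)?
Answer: -200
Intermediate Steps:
(-5 + 0*(-5))*(36 + (-2)²) = (-5 + 0)*(36 + 4) = -5*40 = -200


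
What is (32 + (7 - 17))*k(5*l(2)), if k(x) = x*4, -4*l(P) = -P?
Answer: 220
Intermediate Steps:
l(P) = P/4 (l(P) = -(-1)*P/4 = P/4)
k(x) = 4*x
(32 + (7 - 17))*k(5*l(2)) = (32 + (7 - 17))*(4*(5*((¼)*2))) = (32 - 10)*(4*(5*(½))) = 22*(4*(5/2)) = 22*10 = 220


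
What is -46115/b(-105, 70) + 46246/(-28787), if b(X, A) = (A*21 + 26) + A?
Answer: -1399933741/45080442 ≈ -31.054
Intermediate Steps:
b(X, A) = 26 + 22*A (b(X, A) = (21*A + 26) + A = (26 + 21*A) + A = 26 + 22*A)
-46115/b(-105, 70) + 46246/(-28787) = -46115/(26 + 22*70) + 46246/(-28787) = -46115/(26 + 1540) + 46246*(-1/28787) = -46115/1566 - 46246/28787 = -1399933741/45080442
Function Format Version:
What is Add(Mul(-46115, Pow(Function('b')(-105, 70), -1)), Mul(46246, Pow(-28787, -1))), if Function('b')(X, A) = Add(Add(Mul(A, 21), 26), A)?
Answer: Rational(-1399933741, 45080442) ≈ -31.054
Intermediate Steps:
Function('b')(X, A) = Add(26, Mul(22, A)) (Function('b')(X, A) = Add(Add(Mul(21, A), 26), A) = Add(Add(26, Mul(21, A)), A) = Add(26, Mul(22, A)))
Add(Mul(-46115, Pow(Function('b')(-105, 70), -1)), Mul(46246, Pow(-28787, -1))) = Add(Mul(-46115, Pow(Add(26, Mul(22, 70)), -1)), Mul(46246, Pow(-28787, -1))) = Add(Mul(-46115, Pow(Add(26, 1540), -1)), Mul(46246, Rational(-1, 28787))) = Add(Mul(-46115, Pow(1566, -1)), Rational(-46246, 28787)) = Add(Mul(-46115, Rational(1, 1566)), Rational(-46246, 28787)) = Add(Rational(-46115, 1566), Rational(-46246, 28787)) = Rational(-1399933741, 45080442)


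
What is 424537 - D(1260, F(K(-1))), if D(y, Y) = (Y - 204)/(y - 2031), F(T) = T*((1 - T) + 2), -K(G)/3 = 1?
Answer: 109105935/257 ≈ 4.2454e+5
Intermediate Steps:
K(G) = -3 (K(G) = -3*1 = -3)
F(T) = T*(3 - T)
D(y, Y) = (-204 + Y)/(-2031 + y)
424537 - D(1260, F(K(-1))) = 424537 - (-204 - 3*(3 - 1*(-3)))/(-2031 + 1260) = 424537 - (-204 - 3*(3 + 3))/(-771) = 424537 - (-1)*(-204 - 3*6)/771 = 424537 - (-1)*(-204 - 18)/771 = 424537 - (-1)*(-222)/771 = 424537 - 1*74/257 = 424537 - 74/257 = 109105935/257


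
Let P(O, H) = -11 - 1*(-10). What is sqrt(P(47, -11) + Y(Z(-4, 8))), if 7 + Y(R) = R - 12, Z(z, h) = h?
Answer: 2*I*sqrt(3) ≈ 3.4641*I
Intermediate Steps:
P(O, H) = -1 (P(O, H) = -11 + 10 = -1)
Y(R) = -19 + R (Y(R) = -7 + (R - 12) = -7 + (-12 + R) = -19 + R)
sqrt(P(47, -11) + Y(Z(-4, 8))) = sqrt(-1 + (-19 + 8)) = sqrt(-1 - 11) = sqrt(-12) = 2*I*sqrt(3)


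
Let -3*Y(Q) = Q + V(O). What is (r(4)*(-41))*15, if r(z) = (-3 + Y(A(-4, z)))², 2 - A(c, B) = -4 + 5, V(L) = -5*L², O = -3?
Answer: -251125/3 ≈ -83708.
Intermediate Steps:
A(c, B) = 1 (A(c, B) = 2 - (-4 + 5) = 2 - 1*1 = 2 - 1 = 1)
Y(Q) = 15 - Q/3 (Y(Q) = -(Q - 5*(-3)²)/3 = -(Q - 5*9)/3 = -(Q - 45)/3 = -(-45 + Q)/3 = 15 - Q/3)
r(z) = 1225/9 (r(z) = (-3 + (15 - ⅓*1))² = (-3 + (15 - ⅓))² = (-3 + 44/3)² = (35/3)² = 1225/9)
(r(4)*(-41))*15 = ((1225/9)*(-41))*15 = -50225/9*15 = -251125/3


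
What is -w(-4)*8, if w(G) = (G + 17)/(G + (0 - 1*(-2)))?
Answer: 52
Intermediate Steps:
w(G) = (17 + G)/(2 + G) (w(G) = (17 + G)/(G + (0 + 2)) = (17 + G)/(G + 2) = (17 + G)/(2 + G))
-w(-4)*8 = -(17 - 4)/(2 - 4)*8 = -13/(-2)*8 = -(-½*13)*8 = -(-13)*8/2 = -1*(-52) = 52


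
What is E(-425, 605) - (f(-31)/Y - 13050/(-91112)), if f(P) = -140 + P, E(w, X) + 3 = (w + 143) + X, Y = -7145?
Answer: 104104827199/325497620 ≈ 319.83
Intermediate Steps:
E(w, X) = 140 + X + w (E(w, X) = -3 + ((w + 143) + X) = -3 + ((143 + w) + X) = -3 + (143 + X + w) = 140 + X + w)
E(-425, 605) - (f(-31)/Y - 13050/(-91112)) = (140 + 605 - 425) - ((-140 - 31)/(-7145) - 13050/(-91112)) = 320 - (-171*(-1/7145) - 13050*(-1/91112)) = 320 - (171/7145 + 6525/45556) = 320 - 1*54411201/325497620 = 320 - 54411201/325497620 = 104104827199/325497620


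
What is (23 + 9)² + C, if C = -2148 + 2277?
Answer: 1153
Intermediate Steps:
C = 129
(23 + 9)² + C = (23 + 9)² + 129 = 32² + 129 = 1024 + 129 = 1153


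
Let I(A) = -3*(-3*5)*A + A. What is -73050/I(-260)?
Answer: 7305/1196 ≈ 6.1079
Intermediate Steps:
I(A) = 46*A (I(A) = -(-45)*A + A = 45*A + A = 46*A)
-73050/I(-260) = -73050/(46*(-260)) = -73050/(-11960) = -73050*(-1/11960) = 7305/1196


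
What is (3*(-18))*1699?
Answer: -91746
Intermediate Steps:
(3*(-18))*1699 = -54*1699 = -91746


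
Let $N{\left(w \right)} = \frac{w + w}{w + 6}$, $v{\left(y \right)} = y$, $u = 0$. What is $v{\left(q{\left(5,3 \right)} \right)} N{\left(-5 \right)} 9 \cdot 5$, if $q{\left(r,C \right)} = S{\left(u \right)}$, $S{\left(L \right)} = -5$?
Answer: $2250$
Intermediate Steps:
$q{\left(r,C \right)} = -5$
$N{\left(w \right)} = \frac{2 w}{6 + w}$
$v{\left(q{\left(5,3 \right)} \right)} N{\left(-5 \right)} 9 \cdot 5 = - 5 \cdot 2 \left(-5\right) \frac{1}{6 - 5} \cdot 9 \cdot 5 = - 5 \cdot 2 \left(-5\right) 1^{-1} \cdot 45 = - 5 \cdot 2 \left(-5\right) 1 \cdot 45 = \left(-5\right) \left(-10\right) 45 = 50 \cdot 45 = 2250$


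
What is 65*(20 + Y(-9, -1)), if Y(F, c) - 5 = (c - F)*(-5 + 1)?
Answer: -455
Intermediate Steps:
Y(F, c) = 5 - 4*c + 4*F (Y(F, c) = 5 + (c - F)*(-5 + 1) = 5 + (c - F)*(-4) = 5 + (-4*c + 4*F) = 5 - 4*c + 4*F)
65*(20 + Y(-9, -1)) = 65*(20 + (5 - 4*(-1) + 4*(-9))) = 65*(20 + (5 + 4 - 36)) = 65*(20 - 27) = 65*(-7) = -455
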